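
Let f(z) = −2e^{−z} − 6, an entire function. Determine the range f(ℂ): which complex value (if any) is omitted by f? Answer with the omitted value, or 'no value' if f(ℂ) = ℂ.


Little Picard bounds the complement of f(ℂ) to at most one point.
e^{−z} is never zero on ℂ, so -2·e^{−z} takes every value in ℂ ∖ {0}. Adding -6 shifts the range to ℂ ∖ {-6}. Thus f omits exactly the value -6.

Omitted value: -6.


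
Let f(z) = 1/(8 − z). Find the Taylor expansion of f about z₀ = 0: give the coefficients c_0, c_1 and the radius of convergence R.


Let w = z − z₀, so z = z₀ + w.
Then 8 − z = 8 − (z₀ + w) = (8 − z₀) − w = 8 − w.
f(z) = 1/(8 − w) = (1/(8)) · 1/(1 − w/(8)) = Σ_{n≥0} w^n / (8)^(n+1).
So c_n = 1/(8)^(n+1):
  c_0 = 1/(8)^1 = 1/8.
  c_1 = 1/(8)^2 = 1/64.
The series is valid for |w/d| < 1, i.e. |z − z₀| < |d|.
Radius of convergence: R = |8 − z₀| = |8| = 8 (distance from z₀ to the singularity z = 8).

c_0 = 1/8, c_1 = 1/64; R = 8.


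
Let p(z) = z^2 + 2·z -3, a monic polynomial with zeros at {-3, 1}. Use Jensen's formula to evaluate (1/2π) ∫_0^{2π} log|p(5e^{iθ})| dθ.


Zeros: -3, 1; r = 5.
Inside |z| < r: -3, 1. Outside (|z| ≥ r): ∅.
p(0) = -3, so log|p(0)| = log(3) = 1.0986.
Apply Jensen: I(r) = log|p(0)| + Σ_k log(r/|z_k|), summed over zeros inside |z| < r.
  log(r/|z_k|) for z_k = -3: log(5/3) = 0.5108
  log(r/|z_k|) for z_k = 1: log(5/1) = 1.6094
Sum over inside zeros: 2.1203.
I(r) = log|p(0)| + (inside sum) = 1.0986 + 2.1203 = 3.2189.
Closed form (all zeros inside, monic): I(r) = n·log(r) = 2·log(5) = 3.2189. ✓

I(r) ≈ 3.2189.


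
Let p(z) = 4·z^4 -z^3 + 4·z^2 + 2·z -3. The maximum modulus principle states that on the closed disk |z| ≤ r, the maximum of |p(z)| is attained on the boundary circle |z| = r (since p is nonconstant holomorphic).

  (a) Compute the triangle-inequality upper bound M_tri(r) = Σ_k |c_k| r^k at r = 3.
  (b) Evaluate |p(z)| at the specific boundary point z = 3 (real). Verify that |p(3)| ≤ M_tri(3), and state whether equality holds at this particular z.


Coefficients: c_0 = -3, c_1 = 2, c_2 = 4, c_3 = -1, c_4 = 4. Radius r = 3.
Part (a). Triangle bound: M_tri(r) = Σ_k |c_k| r^k
  = |-3|·3^0 + |2|·3^1 + |4|·3^2 + |-1|·3^3 + |4|·3^4
  = 3 + 6 + 36 + 27 + 324 = 396.
This bounds M(r) := max_{|z|=r} |p(z)| from above; equality holds iff all terms c_k z^k can be made to align in phase at a single z on |z|=r.
Part (b). At z = 3 (real, on the circle |z| = r):
  p(3) = (-3)·3^0 + (2)·3^1 + (4)·3^2 + (-1)·3^3 + (4)·3^4 = 336.
  |p(3)| = 336.
Check: |p(3)| = 336 ≤ 396 = M_tri(3). ✓ Equality does not hold at z = 3 (the coefficients have mixed signs, so the terms do not all align in phase there).

M_tri(3) = 396; |p(3)| = 336; equality at z=3: no.


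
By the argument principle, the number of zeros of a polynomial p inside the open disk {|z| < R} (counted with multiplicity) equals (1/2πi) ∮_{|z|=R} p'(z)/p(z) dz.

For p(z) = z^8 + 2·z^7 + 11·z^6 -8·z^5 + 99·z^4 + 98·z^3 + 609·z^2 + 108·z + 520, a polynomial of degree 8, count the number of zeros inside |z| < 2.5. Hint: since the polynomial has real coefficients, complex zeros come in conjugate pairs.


The zeros of p are: (-1 + 2i), (-1 - 2i), (-2 + 3i), (-2 - 3i), (2 + 2i), (2 - 2i), (0 + 1i), (0 - 1i).
Their magnitudes are: 2.236, 2.236, 3.606, 3.606, 2.828, 2.828, 1, 1.
Zeros with |z| < R = 2.5: (-1 + 2i), (-1 - 2i), (0 + 1i), (0 - 1i).
Count = 4.
By the argument principle, (1/2πi) ∮_{|z|=R} p'(z)/p(z) dz equals exactly this count.

Number of zeros inside |z| < 2.5: 4.


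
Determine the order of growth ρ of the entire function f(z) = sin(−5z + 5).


sin(w) is a linear combination of e^{iw} and e^{−iw} (or e^w, e^{−w} in the hyperbolic case), so |sin(w)| ≤ e^{|w|}. With w = −5z + 5, |w| ≤ 5|z| + 5 = 5r + 5 on |z| = r, giving M(r) ≤ e^{5r + 5}, so ρ ≤ 1. On a suitable ray (z = it for sin/cos; z = t for sinh/cosh, t real → ∞), |sin(−5z + 5)| grows like e^{5|t|}/2, so ρ ≥ 1. Hence ρ = 1.
Therefore ρ = 1.

Order ρ = 1.


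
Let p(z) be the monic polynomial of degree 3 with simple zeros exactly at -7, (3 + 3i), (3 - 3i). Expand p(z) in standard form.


The polynomial is p(z) = ∏_{α ∈ S} (z − α), where S = {-7, (3 + 3i), (3 - 3i)}.
Expanding the product yields: p(z) = z^3 + z^2 -24·z + 126.
Note conjugate pairs combine to real quadratics: (z − (3+3i))(z − (3−3i)) = z² − 6z + 18.
The resulting polynomial has degree 3 and real coefficients as required.

p(z) = z^3 + z^2 -24·z + 126.


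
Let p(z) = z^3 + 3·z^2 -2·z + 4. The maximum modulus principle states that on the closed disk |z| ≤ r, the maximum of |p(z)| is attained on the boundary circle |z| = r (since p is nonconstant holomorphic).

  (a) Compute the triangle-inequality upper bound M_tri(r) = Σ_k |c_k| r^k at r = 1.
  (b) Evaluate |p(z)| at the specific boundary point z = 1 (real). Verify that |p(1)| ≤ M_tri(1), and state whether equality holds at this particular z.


Coefficients: c_0 = 4, c_1 = -2, c_2 = 3, c_3 = 1. Radius r = 1.
Part (a). Triangle bound: M_tri(r) = Σ_k |c_k| r^k
  = |4|·1^0 + |-2|·1^1 + |3|·1^2 + |1|·1^3
  = 4 + 2 + 3 + 1 = 10.
This bounds M(r) := max_{|z|=r} |p(z)| from above; equality holds iff all terms c_k z^k can be made to align in phase at a single z on |z|=r.
Part (b). At z = 1 (real, on the circle |z| = r):
  p(1) = (4)·1^0 + (-2)·1^1 + (3)·1^2 + (1)·1^3 = 6.
  |p(1)| = 6.
Check: |p(1)| = 6 ≤ 10 = M_tri(1). ✓ Equality does not hold at z = 1 (the coefficients have mixed signs, so the terms do not all align in phase there).

M_tri(1) = 10; |p(1)| = 6; equality at z=1: no.


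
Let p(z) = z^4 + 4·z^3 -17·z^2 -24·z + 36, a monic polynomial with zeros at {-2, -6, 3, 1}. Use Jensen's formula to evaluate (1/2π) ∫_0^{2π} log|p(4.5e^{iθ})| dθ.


Zeros: -6, -2, 1, 3; r = 4.5.
Inside |z| < r: -2, 1, 3. Outside (|z| ≥ r): -6.
p(0) = 36, so log|p(0)| = log(36) = 3.5835.
Apply Jensen: I(r) = log|p(0)| + Σ_k log(r/|z_k|), summed over zeros inside |z| < r.
  log(r/|z_k|) for z_k = -2: log(4.5/2) = 0.8109
  log(r/|z_k|) for z_k = 3: log(4.5/3) = 0.4055
  log(r/|z_k|) for z_k = 1: log(4.5/1) = 1.5041
  Outside zeros (-6) contribute nothing to the Jensen sum.
Sum over inside zeros: 2.7205.
I(r) = log|p(0)| + (inside sum) = 3.5835 + 2.7205 = 6.3040.
Note: since some zeros are outside |z| ≤ r, the simplified n·log(r) form does NOT apply — only the inside zeros contribute.

I(r) ≈ 6.3040.


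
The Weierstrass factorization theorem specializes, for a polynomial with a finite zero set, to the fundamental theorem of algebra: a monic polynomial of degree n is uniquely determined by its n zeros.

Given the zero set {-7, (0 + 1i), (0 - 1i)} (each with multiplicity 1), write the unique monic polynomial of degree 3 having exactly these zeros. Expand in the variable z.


The polynomial is p(z) = ∏_{α ∈ S} (z − α), where S = {-7, (0 + 1i), (0 - 1i)}.
Expanding the product yields: p(z) = z^3 + 7·z^2 + z + 7.
Note conjugate pairs combine to real quadratics: (z − (0+1i))(z − (0−1i)) = z² + 1.
The resulting polynomial has degree 3 and real coefficients as required.

p(z) = z^3 + 7·z^2 + z + 7.


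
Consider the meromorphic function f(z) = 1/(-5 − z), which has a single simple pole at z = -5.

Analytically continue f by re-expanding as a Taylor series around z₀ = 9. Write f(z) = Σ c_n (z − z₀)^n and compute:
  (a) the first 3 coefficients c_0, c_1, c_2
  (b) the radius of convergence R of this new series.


Let w = z − z₀, so z = z₀ + w.
Then -5 − z = -5 − (z₀ + w) = (-5 − z₀) − w = -14 − w.
f(z) = 1/(-14 − w) = (1/(-14)) · 1/(1 − w/(-14)) = Σ_{n≥0} w^n / (-14)^(n+1).
So c_n = 1/(-14)^(n+1):
  c_0 = 1/(-14)^1 = -1/14.
  c_1 = 1/(-14)^2 = 1/196.
  c_2 = 1/(-14)^3 = -1/2744.
The series is valid for |w/d| < 1, i.e. |z − z₀| < |d|.
Radius of convergence: R = |-5 − z₀| = |-14| = 14 (distance from z₀ to the singularity z = -5).

c_0 = -1/14, c_1 = 1/196, c_2 = -1/2744; R = 14.


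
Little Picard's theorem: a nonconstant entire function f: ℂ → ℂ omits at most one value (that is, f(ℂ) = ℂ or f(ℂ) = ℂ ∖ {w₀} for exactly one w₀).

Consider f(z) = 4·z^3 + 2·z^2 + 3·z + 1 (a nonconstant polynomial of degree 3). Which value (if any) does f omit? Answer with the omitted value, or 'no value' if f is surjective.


Little Picard bounds the complement of f(ℂ) to at most one point.
For every w ∈ ℂ, the equation p(z) − w = 0 is a nonconstant polynomial in z and hence has at least one root by the fundamental theorem of algebra. So p is surjective onto ℂ, omitting no value.

Omitted value: no value.


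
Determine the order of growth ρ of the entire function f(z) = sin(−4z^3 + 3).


Write sin(w) = (e^{iw} ± e^{−iw})/(2 or 2i), so |sin(w)| ≤ e^{|w|}. With w = −4z^3 + 3, |w| ≤ 4r^3 + 3 on |z|=r, giving M(r) ≤ e^{4r^3 + 3} and ρ ≤ 3. For the lower bound, choose z on |z|=r with -4z^3 purely imaginary of modulus 4r^3; then |sin(−4z^3 + 3)| grows like e^{4r^3}/2, so ρ ≥ 3. Hence ρ = 3.
Therefore ρ = 3.

Order ρ = 3.


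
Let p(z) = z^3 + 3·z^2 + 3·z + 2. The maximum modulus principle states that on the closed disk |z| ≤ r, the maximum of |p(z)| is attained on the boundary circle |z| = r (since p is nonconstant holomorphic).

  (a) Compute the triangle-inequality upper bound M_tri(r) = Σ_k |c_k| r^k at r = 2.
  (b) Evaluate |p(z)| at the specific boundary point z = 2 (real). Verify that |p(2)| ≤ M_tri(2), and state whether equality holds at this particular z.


Coefficients: c_0 = 2, c_1 = 3, c_2 = 3, c_3 = 1. Radius r = 2.
Part (a). Triangle bound: M_tri(r) = Σ_k |c_k| r^k
  = |2|·2^0 + |3|·2^1 + |3|·2^2 + |1|·2^3
  = 2 + 6 + 12 + 8 = 28.
This bounds M(r) := max_{|z|=r} |p(z)| from above; equality holds iff all terms c_k z^k can be made to align in phase at a single z on |z|=r.
Part (b). At z = 2 (real, on the circle |z| = r):
  p(2) = (2)·2^0 + (3)·2^1 + (3)·2^2 + (1)·2^3 = 28.
  |p(2)| = 28.
Since all nonzero coefficients share the same sign, |p(2)| = 28 = M_tri(2); the triangle bound is attained at z = 2, so in fact M(r) = 28.

M_tri(2) = 28; |p(2)| = 28; equality at z=2: yes.


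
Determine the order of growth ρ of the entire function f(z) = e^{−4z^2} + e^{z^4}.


Each summand is entire of order 2 and 4 respectively (as in the single-exponential case). The order of a sum is at most the max of the orders, so ρ ≤ 4. For the lower bound: on |z|=r choose arg z so that 1z^4 is real positive; then |e^{1z^4}| = e^{1r^4} while |e^{-4z^2}| ≤ e^{4r^2} = o(e^{1r^4}). So |f| ≥ e^{1r^4}(1 − o(1)) and ρ ≥ 4. Hence ρ = max(2, 4) = 4.
Therefore ρ = 4.

Order ρ = 4.


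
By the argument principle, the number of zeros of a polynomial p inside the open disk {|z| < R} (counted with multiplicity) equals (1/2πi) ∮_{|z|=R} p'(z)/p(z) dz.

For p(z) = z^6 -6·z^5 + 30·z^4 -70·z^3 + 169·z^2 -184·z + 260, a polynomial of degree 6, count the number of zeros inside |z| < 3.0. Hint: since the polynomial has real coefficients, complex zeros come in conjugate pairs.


The zeros of p are: (1 + 2i), (1 - 2i), (0 + 2i), (0 - 2i), (2 + 3i), (2 - 3i).
Their magnitudes are: 2.236, 2.236, 2, 2, 3.606, 3.606.
Zeros with |z| < R = 3.0: (1 + 2i), (1 - 2i), (0 + 2i), (0 - 2i).
Count = 4.
By the argument principle, (1/2πi) ∮_{|z|=R} p'(z)/p(z) dz equals exactly this count.

Number of zeros inside |z| < 3.0: 4.


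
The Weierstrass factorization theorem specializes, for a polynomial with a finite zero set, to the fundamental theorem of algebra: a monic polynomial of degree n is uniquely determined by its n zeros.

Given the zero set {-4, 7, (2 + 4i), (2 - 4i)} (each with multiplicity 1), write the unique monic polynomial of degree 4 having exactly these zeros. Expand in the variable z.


The polynomial is p(z) = ∏_{α ∈ S} (z − α), where S = {-4, 7, (2 + 4i), (2 - 4i)}.
Expanding the product yields: p(z) = z^4 -7·z^3 + 4·z^2 + 52·z -560.
Note conjugate pairs combine to real quadratics: (z − (2+4i))(z − (2−4i)) = z² − 4z + 20.
The resulting polynomial has degree 4 and real coefficients as required.

p(z) = z^4 -7·z^3 + 4·z^2 + 52·z -560.


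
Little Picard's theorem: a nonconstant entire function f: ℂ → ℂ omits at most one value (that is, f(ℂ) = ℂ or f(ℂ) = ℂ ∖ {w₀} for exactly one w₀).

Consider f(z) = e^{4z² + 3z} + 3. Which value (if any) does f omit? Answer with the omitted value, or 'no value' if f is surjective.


Little Picard bounds the complement of f(ℂ) to at most one point.
The exponent g(z) = 4z² + 3z is a nonconstant polynomial, hence surjective onto ℂ. So e^{g(z)} takes every value in {e^w : w ∈ ℂ} = ℂ ∖ {0}. Adding 3 shifts the range to ℂ ∖ {3}. f omits exactly 3.

Omitted value: 3.


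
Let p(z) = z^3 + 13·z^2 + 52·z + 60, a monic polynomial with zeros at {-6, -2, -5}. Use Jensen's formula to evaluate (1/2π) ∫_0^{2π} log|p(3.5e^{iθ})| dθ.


Zeros: -6, -5, -2; r = 3.5.
Inside |z| < r: -2. Outside (|z| ≥ r): -6, -5.
p(0) = 60, so log|p(0)| = log(60) = 4.0943.
Apply Jensen: I(r) = log|p(0)| + Σ_k log(r/|z_k|), summed over zeros inside |z| < r.
  log(r/|z_k|) for z_k = -2: log(3.5/2) = 0.5596
  Outside zeros (-6, -5) contribute nothing to the Jensen sum.
Sum over inside zeros: 0.5596.
I(r) = log|p(0)| + (inside sum) = 4.0943 + 0.5596 = 4.6540.
Note: since some zeros are outside |z| ≤ r, the simplified n·log(r) form does NOT apply — only the inside zeros contribute.

I(r) ≈ 4.6540.


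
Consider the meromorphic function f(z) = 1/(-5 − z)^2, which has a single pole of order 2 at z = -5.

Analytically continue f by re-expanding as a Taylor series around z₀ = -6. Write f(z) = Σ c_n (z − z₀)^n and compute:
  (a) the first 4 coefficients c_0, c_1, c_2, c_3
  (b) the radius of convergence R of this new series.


Let w = z − z₀, so z = z₀ + w.
Then -5 − z = -5 − (z₀ + w) = (-5 − z₀) − w = 1 − w.
f(z) = 1/(1 − w)^2 = (1/(1)^2) · (1 − w/(1))^{−2}.
By the binomial series (1−u)^{−2} = Σ_{n≥0} C(n+1, 1) u^n for |u|<1, with u = w/(1):
  c_n = C(n+1, 1) / (1)^(n+2).
  c_0 = 1/(1)^2 = 1.
  c_1 = 2/(1)^3 = 2.
  c_2 = 3/(1)^4 = 3.
  c_3 = 4/(1)^5 = 4.
The series is valid for |w/d| < 1, i.e. |z − z₀| < |d|.
Radius of convergence: R = |-5 − z₀| = |1| = 1 (distance from z₀ to the singularity z = -5).

c_0 = 1, c_1 = 2, c_2 = 3, c_3 = 4; R = 1.


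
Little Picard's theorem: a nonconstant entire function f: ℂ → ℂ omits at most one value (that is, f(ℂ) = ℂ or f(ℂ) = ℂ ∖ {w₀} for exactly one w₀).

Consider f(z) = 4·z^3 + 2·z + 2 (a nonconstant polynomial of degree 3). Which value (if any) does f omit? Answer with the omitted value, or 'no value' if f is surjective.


Little Picard bounds the complement of f(ℂ) to at most one point.
For every w ∈ ℂ, the equation p(z) − w = 0 is a nonconstant polynomial in z and hence has at least one root by the fundamental theorem of algebra. So p is surjective onto ℂ, omitting no value.

Omitted value: no value.


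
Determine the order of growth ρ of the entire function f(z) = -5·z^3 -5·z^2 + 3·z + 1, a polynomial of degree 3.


|f(z)| ≤ Σ|c_k|·r^k = O(r^3) as r → ∞. Polynomial growth is O(e^{r^ε}) for every ε > 0 (since r^3/e^{r^ε} → 0), so ρ ≤ ε for all ε > 0, i.e. ρ = 0. Every nonconstant polynomial has order 0.
Therefore ρ = 0.

Order ρ = 0.


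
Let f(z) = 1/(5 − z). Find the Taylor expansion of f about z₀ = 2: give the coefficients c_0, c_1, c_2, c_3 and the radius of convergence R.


Let w = z − z₀, so z = z₀ + w.
Then 5 − z = 5 − (z₀ + w) = (5 − z₀) − w = 3 − w.
f(z) = 1/(3 − w) = (1/(3)) · 1/(1 − w/(3)) = Σ_{n≥0} w^n / (3)^(n+1).
So c_n = 1/(3)^(n+1):
  c_0 = 1/(3)^1 = 1/3.
  c_1 = 1/(3)^2 = 1/9.
  c_2 = 1/(3)^3 = 1/27.
  c_3 = 1/(3)^4 = 1/81.
The series is valid for |w/d| < 1, i.e. |z − z₀| < |d|.
Radius of convergence: R = |5 − z₀| = |3| = 3 (distance from z₀ to the singularity z = 5).

c_0 = 1/3, c_1 = 1/9, c_2 = 1/27, c_3 = 1/81; R = 3.


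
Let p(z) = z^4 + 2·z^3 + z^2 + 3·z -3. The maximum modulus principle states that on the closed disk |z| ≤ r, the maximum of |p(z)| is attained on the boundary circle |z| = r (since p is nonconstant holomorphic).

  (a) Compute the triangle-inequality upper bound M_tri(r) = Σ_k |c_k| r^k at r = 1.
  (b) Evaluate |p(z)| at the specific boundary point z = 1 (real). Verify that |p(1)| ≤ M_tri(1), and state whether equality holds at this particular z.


Coefficients: c_0 = -3, c_1 = 3, c_2 = 1, c_3 = 2, c_4 = 1. Radius r = 1.
Part (a). Triangle bound: M_tri(r) = Σ_k |c_k| r^k
  = |-3|·1^0 + |3|·1^1 + |1|·1^2 + |2|·1^3 + |1|·1^4
  = 3 + 3 + 1 + 2 + 1 = 10.
This bounds M(r) := max_{|z|=r} |p(z)| from above; equality holds iff all terms c_k z^k can be made to align in phase at a single z on |z|=r.
Part (b). At z = 1 (real, on the circle |z| = r):
  p(1) = (-3)·1^0 + (3)·1^1 + (1)·1^2 + (2)·1^3 + (1)·1^4 = 4.
  |p(1)| = 4.
Check: |p(1)| = 4 ≤ 10 = M_tri(1). ✓ Equality does not hold at z = 1 (the coefficients have mixed signs, so the terms do not all align in phase there).

M_tri(1) = 10; |p(1)| = 4; equality at z=1: no.


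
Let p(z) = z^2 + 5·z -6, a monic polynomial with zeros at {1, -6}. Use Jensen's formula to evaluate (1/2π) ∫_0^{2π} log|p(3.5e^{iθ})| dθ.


Zeros: -6, 1; r = 3.5.
Inside |z| < r: 1. Outside (|z| ≥ r): -6.
p(0) = -6, so log|p(0)| = log(6) = 1.7918.
Apply Jensen: I(r) = log|p(0)| + Σ_k log(r/|z_k|), summed over zeros inside |z| < r.
  log(r/|z_k|) for z_k = 1: log(3.5/1) = 1.2528
  Outside zeros (-6) contribute nothing to the Jensen sum.
Sum over inside zeros: 1.2528.
I(r) = log|p(0)| + (inside sum) = 1.7918 + 1.2528 = 3.0445.
Note: since some zeros are outside |z| ≤ r, the simplified n·log(r) form does NOT apply — only the inside zeros contribute.

I(r) ≈ 3.0445.


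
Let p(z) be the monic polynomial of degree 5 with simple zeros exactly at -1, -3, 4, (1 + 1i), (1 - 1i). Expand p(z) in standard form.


The polynomial is p(z) = ∏_{α ∈ S} (z − α), where S = {-1, -3, 4, (1 + 1i), (1 - 1i)}.
Expanding the product yields: p(z) = z^5 -2·z^4 -11·z^3 + 14·z^2 -2·z -24.
Note conjugate pairs combine to real quadratics: (z − (1+1i))(z − (1−1i)) = z² − 2z + 2.
The resulting polynomial has degree 5 and real coefficients as required.

p(z) = z^5 -2·z^4 -11·z^3 + 14·z^2 -2·z -24.


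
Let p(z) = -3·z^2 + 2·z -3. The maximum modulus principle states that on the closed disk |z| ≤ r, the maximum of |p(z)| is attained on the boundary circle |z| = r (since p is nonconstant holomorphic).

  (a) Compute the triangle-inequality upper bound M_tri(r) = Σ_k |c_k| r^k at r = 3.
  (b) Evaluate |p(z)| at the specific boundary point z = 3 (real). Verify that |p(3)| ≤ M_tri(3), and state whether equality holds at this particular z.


Coefficients: c_0 = -3, c_1 = 2, c_2 = -3. Radius r = 3.
Part (a). Triangle bound: M_tri(r) = Σ_k |c_k| r^k
  = |-3|·3^0 + |2|·3^1 + |-3|·3^2
  = 3 + 6 + 27 = 36.
This bounds M(r) := max_{|z|=r} |p(z)| from above; equality holds iff all terms c_k z^k can be made to align in phase at a single z on |z|=r.
Part (b). At z = 3 (real, on the circle |z| = r):
  p(3) = (-3)·3^0 + (2)·3^1 + (-3)·3^2 = -24.
  |p(3)| = 24.
Check: |p(3)| = 24 ≤ 36 = M_tri(3). ✓ Equality does not hold at z = 3 (the coefficients have mixed signs, so the terms do not all align in phase there).

M_tri(3) = 36; |p(3)| = 24; equality at z=3: no.


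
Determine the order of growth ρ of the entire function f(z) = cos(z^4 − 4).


Write cos(w) = (e^{iw} ± e^{−iw})/(2 or 2i), so |cos(w)| ≤ e^{|w|}. With w = z^4 − 4, |w| ≤ 1r^4 + 4 on |z|=r, giving M(r) ≤ e^{1r^4 + 4} and ρ ≤ 4. For the lower bound, choose z on |z|=r with 1z^4 purely imaginary of modulus 1r^4; then |cos(z^4 − 4)| grows like e^{1r^4}/2, so ρ ≥ 4. Hence ρ = 4.
Therefore ρ = 4.

Order ρ = 4.


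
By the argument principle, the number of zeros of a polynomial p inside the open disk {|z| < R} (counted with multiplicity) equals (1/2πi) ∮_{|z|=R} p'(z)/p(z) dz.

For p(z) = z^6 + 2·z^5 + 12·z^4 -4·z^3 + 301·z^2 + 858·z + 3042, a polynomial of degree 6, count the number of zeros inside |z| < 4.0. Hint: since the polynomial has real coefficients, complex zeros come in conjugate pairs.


The zeros of p are: (-2 + 3i), (-2 - 3i), (-2 + 3i), (-2 - 3i), (3 + 3i), (3 - 3i).
Their magnitudes are: 3.606, 3.606, 3.606, 3.606, 4.243, 4.243.
Zeros with |z| < R = 4.0: (-2 + 3i), (-2 - 3i), (-2 + 3i), (-2 - 3i).
Count = 4.
By the argument principle, (1/2πi) ∮_{|z|=R} p'(z)/p(z) dz equals exactly this count.

Number of zeros inside |z| < 4.0: 4.


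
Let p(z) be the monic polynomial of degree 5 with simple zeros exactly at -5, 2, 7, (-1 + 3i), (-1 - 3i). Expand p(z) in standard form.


The polynomial is p(z) = ∏_{α ∈ S} (z − α), where S = {-5, 2, 7, (-1 + 3i), (-1 - 3i)}.
Expanding the product yields: p(z) = z^5 -2·z^4 -29·z^3 -32·z^2 -170·z + 700.
Note conjugate pairs combine to real quadratics: (z − (-1+3i))(z − (-1−3i)) = z² + 2z + 10.
The resulting polynomial has degree 5 and real coefficients as required.

p(z) = z^5 -2·z^4 -29·z^3 -32·z^2 -170·z + 700.


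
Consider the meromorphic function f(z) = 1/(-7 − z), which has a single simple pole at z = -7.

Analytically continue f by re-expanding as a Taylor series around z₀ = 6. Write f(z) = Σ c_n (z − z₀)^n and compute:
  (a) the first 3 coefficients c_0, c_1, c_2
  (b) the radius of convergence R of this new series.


Let w = z − z₀, so z = z₀ + w.
Then -7 − z = -7 − (z₀ + w) = (-7 − z₀) − w = -13 − w.
f(z) = 1/(-13 − w) = (1/(-13)) · 1/(1 − w/(-13)) = Σ_{n≥0} w^n / (-13)^(n+1).
So c_n = 1/(-13)^(n+1):
  c_0 = 1/(-13)^1 = -1/13.
  c_1 = 1/(-13)^2 = 1/169.
  c_2 = 1/(-13)^3 = -1/2197.
The series is valid for |w/d| < 1, i.e. |z − z₀| < |d|.
Radius of convergence: R = |-7 − z₀| = |-13| = 13 (distance from z₀ to the singularity z = -7).

c_0 = -1/13, c_1 = 1/169, c_2 = -1/2197; R = 13.


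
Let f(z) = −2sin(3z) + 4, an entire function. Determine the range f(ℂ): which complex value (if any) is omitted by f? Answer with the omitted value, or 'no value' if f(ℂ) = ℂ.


Little Picard bounds the complement of f(ℂ) to at most one point.
sin is entire and surjective onto ℂ: for every w ∈ ℂ, sin(ζ) = w has a solution ζ ∈ ℂ (e.g., via the complex inverse arcsin). With ζ = 3z this gives z = ζ/(3). Then -2·sin(3z) takes every value in -2·ℂ = ℂ, and adding 4 is a bijection of ℂ. So f is surjective and omits no value. (Note: only on the real line is sin bounded by [−1, 1].)

Omitted value: no value.


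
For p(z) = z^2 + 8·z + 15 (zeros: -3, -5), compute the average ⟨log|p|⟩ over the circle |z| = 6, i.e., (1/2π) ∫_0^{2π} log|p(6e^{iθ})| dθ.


Zeros: -5, -3; r = 6.
Inside |z| < r: -5, -3. Outside (|z| ≥ r): ∅.
p(0) = 15, so log|p(0)| = log(15) = 2.7081.
Apply Jensen: I(r) = log|p(0)| + Σ_k log(r/|z_k|), summed over zeros inside |z| < r.
  log(r/|z_k|) for z_k = -3: log(6/3) = 0.6931
  log(r/|z_k|) for z_k = -5: log(6/5) = 0.1823
Sum over inside zeros: 0.8755.
I(r) = log|p(0)| + (inside sum) = 2.7081 + 0.8755 = 3.5835.
Closed form (all zeros inside, monic): I(r) = n·log(r) = 2·log(6) = 3.5835. ✓

I(r) ≈ 3.5835.


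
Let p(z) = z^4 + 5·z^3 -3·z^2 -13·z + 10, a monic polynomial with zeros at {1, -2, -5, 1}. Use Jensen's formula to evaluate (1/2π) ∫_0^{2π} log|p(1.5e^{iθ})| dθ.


Zeros: -5, -2, 1, 1; r = 1.5.
Inside |z| < r: 1, 1. Outside (|z| ≥ r): -5, -2.
p(0) = 10, so log|p(0)| = log(10) = 2.3026.
Apply Jensen: I(r) = log|p(0)| + Σ_k log(r/|z_k|), summed over zeros inside |z| < r.
  log(r/|z_k|) for z_k = 1: log(1.5/1) = 0.4055
  log(r/|z_k|) for z_k = 1: log(1.5/1) = 0.4055
  Outside zeros (-5, -2) contribute nothing to the Jensen sum.
Sum over inside zeros: 0.8109.
I(r) = log|p(0)| + (inside sum) = 2.3026 + 0.8109 = 3.1135.
Note: since some zeros are outside |z| ≤ r, the simplified n·log(r) form does NOT apply — only the inside zeros contribute.

I(r) ≈ 3.1135.


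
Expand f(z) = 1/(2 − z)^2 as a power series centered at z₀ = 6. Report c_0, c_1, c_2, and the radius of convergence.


Let w = z − z₀, so z = z₀ + w.
Then 2 − z = 2 − (z₀ + w) = (2 − z₀) − w = -4 − w.
f(z) = 1/(-4 − w)^2 = (1/(-4)^2) · (1 − w/(-4))^{−2}.
By the binomial series (1−u)^{−2} = Σ_{n≥0} C(n+1, 1) u^n for |u|<1, with u = w/(-4):
  c_n = C(n+1, 1) / (-4)^(n+2).
  c_0 = 1/(-4)^2 = 1/16.
  c_1 = 2/(-4)^3 = -1/32.
  c_2 = 3/(-4)^4 = 3/256.
The series is valid for |w/d| < 1, i.e. |z − z₀| < |d|.
Radius of convergence: R = |2 − z₀| = |-4| = 4 (distance from z₀ to the singularity z = 2).

c_0 = 1/16, c_1 = -1/32, c_2 = 3/256; R = 4.


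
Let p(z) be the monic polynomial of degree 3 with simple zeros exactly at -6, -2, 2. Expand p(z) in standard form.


The polynomial is p(z) = ∏_{α ∈ S} (z − α), where S = {-6, -2, 2}.
Expanding the product yields: p(z) = z^3 + 6·z^2 -4·z -24.
The resulting polynomial has degree 3 and real coefficients as required.

p(z) = z^3 + 6·z^2 -4·z -24.


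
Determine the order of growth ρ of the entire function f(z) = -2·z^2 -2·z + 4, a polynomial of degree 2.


|f(z)| ≤ Σ|c_k|·r^k = O(r^2) as r → ∞. Polynomial growth is O(e^{r^ε}) for every ε > 0 (since r^2/e^{r^ε} → 0), so ρ ≤ ε for all ε > 0, i.e. ρ = 0. Every nonconstant polynomial has order 0.
Therefore ρ = 0.

Order ρ = 0.


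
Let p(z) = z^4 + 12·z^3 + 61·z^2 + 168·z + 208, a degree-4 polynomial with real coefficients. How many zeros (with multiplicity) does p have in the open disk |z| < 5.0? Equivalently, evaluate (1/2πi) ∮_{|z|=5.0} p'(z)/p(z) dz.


The zeros of p are: (-2 + 3i), (-2 - 3i), -4, -4.
Their magnitudes are: 3.606, 3.606, 4, 4.
Zeros with |z| < R = 5.0: (-2 + 3i), (-2 - 3i), -4, -4.
Count = 4.
By the argument principle, (1/2πi) ∮_{|z|=R} p'(z)/p(z) dz equals exactly this count.

Number of zeros inside |z| < 5.0: 4.


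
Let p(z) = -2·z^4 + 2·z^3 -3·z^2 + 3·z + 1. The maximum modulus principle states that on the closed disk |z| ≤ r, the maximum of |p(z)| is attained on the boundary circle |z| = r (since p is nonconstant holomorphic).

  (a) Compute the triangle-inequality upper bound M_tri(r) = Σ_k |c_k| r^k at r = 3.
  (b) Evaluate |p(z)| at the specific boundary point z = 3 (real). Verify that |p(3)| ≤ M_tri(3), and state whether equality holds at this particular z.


Coefficients: c_0 = 1, c_1 = 3, c_2 = -3, c_3 = 2, c_4 = -2. Radius r = 3.
Part (a). Triangle bound: M_tri(r) = Σ_k |c_k| r^k
  = |1|·3^0 + |3|·3^1 + |-3|·3^2 + |2|·3^3 + |-2|·3^4
  = 1 + 9 + 27 + 54 + 162 = 253.
This bounds M(r) := max_{|z|=r} |p(z)| from above; equality holds iff all terms c_k z^k can be made to align in phase at a single z on |z|=r.
Part (b). At z = 3 (real, on the circle |z| = r):
  p(3) = (1)·3^0 + (3)·3^1 + (-3)·3^2 + (2)·3^3 + (-2)·3^4 = -125.
  |p(3)| = 125.
Check: |p(3)| = 125 ≤ 253 = M_tri(3). ✓ Equality does not hold at z = 3 (the coefficients have mixed signs, so the terms do not all align in phase there).

M_tri(3) = 253; |p(3)| = 125; equality at z=3: no.


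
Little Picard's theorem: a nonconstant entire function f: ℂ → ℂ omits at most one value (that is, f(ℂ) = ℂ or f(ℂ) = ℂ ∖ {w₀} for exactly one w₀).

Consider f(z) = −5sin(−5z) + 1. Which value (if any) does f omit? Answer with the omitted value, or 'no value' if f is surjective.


Little Picard bounds the complement of f(ℂ) to at most one point.
sin is entire and surjective onto ℂ: for every w ∈ ℂ, sin(ζ) = w has a solution ζ ∈ ℂ (e.g., via the complex inverse arcsin). With ζ = −5z this gives z = ζ/(-5). Then -5·sin(−5z) takes every value in -5·ℂ = ℂ, and adding 1 is a bijection of ℂ. So f is surjective and omits no value. (Note: only on the real line is sin bounded by [−1, 1].)

Omitted value: no value.


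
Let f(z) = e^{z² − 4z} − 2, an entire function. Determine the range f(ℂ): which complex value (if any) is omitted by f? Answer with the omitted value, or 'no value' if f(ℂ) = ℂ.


Little Picard bounds the complement of f(ℂ) to at most one point.
The exponent g(z) = z² − 4z is a nonconstant polynomial, hence surjective onto ℂ. So e^{g(z)} takes every value in {e^w : w ∈ ℂ} = ℂ ∖ {0}. Adding -2 shifts the range to ℂ ∖ {-2}. f omits exactly -2.

Omitted value: -2.


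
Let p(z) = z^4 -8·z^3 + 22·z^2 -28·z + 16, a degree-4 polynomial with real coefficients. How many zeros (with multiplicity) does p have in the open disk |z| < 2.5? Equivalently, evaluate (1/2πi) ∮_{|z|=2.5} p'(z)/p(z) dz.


The zeros of p are: (1 + 1i), (1 - 1i), 4, 2.
Their magnitudes are: 1.414, 1.414, 4, 2.
Zeros with |z| < R = 2.5: (1 + 1i), (1 - 1i), 2.
Count = 3.
By the argument principle, (1/2πi) ∮_{|z|=R} p'(z)/p(z) dz equals exactly this count.

Number of zeros inside |z| < 2.5: 3.


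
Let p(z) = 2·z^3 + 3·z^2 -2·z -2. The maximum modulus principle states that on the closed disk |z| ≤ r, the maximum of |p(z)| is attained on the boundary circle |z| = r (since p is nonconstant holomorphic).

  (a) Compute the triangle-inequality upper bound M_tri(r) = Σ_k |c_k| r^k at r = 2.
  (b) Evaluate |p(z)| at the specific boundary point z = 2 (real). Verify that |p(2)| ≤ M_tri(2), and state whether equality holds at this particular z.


Coefficients: c_0 = -2, c_1 = -2, c_2 = 3, c_3 = 2. Radius r = 2.
Part (a). Triangle bound: M_tri(r) = Σ_k |c_k| r^k
  = |-2|·2^0 + |-2|·2^1 + |3|·2^2 + |2|·2^3
  = 2 + 4 + 12 + 16 = 34.
This bounds M(r) := max_{|z|=r} |p(z)| from above; equality holds iff all terms c_k z^k can be made to align in phase at a single z on |z|=r.
Part (b). At z = 2 (real, on the circle |z| = r):
  p(2) = (-2)·2^0 + (-2)·2^1 + (3)·2^2 + (2)·2^3 = 22.
  |p(2)| = 22.
Check: |p(2)| = 22 ≤ 34 = M_tri(2). ✓ Equality does not hold at z = 2 (the coefficients have mixed signs, so the terms do not all align in phase there).

M_tri(2) = 34; |p(2)| = 22; equality at z=2: no.


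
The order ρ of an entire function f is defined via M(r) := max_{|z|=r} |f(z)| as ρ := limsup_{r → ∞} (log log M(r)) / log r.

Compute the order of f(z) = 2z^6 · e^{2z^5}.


M(r) = max_{|z|=r} |2|·|z|^6·|e^{2z^5}| = 2·r^6 · e^{2r^5} (the factors attain their maxima compatibly on |z|=r). Then log M(r) = log 2 + 6·log r + 2r^5, dominated by the last term, so log log M(r) ~ 5·log r. The polynomial factor 2z^6 contributes only a log r term and does not affect the order. ρ = 5.
Therefore ρ = 5.

Order ρ = 5.


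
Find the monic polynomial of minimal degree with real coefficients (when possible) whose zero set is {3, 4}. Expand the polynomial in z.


The polynomial is p(z) = ∏_{α ∈ S} (z − α), where S = {3, 4}.
Expanding the product yields: p(z) = z^2 -7·z + 12.
The resulting polynomial has degree 2 and real coefficients as required.

p(z) = z^2 -7·z + 12.


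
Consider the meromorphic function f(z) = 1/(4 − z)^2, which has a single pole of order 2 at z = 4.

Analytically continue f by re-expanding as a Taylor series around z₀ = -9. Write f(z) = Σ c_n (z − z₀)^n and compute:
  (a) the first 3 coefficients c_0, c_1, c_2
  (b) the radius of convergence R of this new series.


Let w = z − z₀, so z = z₀ + w.
Then 4 − z = 4 − (z₀ + w) = (4 − z₀) − w = 13 − w.
f(z) = 1/(13 − w)^2 = (1/(13)^2) · (1 − w/(13))^{−2}.
By the binomial series (1−u)^{−2} = Σ_{n≥0} C(n+1, 1) u^n for |u|<1, with u = w/(13):
  c_n = C(n+1, 1) / (13)^(n+2).
  c_0 = 1/(13)^2 = 1/169.
  c_1 = 2/(13)^3 = 2/2197.
  c_2 = 3/(13)^4 = 3/28561.
The series is valid for |w/d| < 1, i.e. |z − z₀| < |d|.
Radius of convergence: R = |4 − z₀| = |13| = 13 (distance from z₀ to the singularity z = 4).

c_0 = 1/169, c_1 = 2/2197, c_2 = 3/28561; R = 13.


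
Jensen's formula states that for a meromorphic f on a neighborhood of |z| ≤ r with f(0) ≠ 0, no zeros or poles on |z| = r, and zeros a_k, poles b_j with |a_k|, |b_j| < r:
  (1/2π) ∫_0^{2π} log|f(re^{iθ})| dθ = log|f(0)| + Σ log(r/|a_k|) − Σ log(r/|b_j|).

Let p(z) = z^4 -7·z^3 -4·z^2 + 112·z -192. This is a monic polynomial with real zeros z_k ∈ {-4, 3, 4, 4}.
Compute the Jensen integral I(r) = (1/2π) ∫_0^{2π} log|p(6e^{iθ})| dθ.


Zeros: -4, 3, 4, 4; r = 6.
Inside |z| < r: -4, 3, 4, 4. Outside (|z| ≥ r): ∅.
p(0) = -192, so log|p(0)| = log(192) = 5.2575.
Apply Jensen: I(r) = log|p(0)| + Σ_k log(r/|z_k|), summed over zeros inside |z| < r.
  log(r/|z_k|) for z_k = -4: log(6/4) = 0.4055
  log(r/|z_k|) for z_k = 3: log(6/3) = 0.6931
  log(r/|z_k|) for z_k = 4: log(6/4) = 0.4055
  log(r/|z_k|) for z_k = 4: log(6/4) = 0.4055
Sum over inside zeros: 1.9095.
I(r) = log|p(0)| + (inside sum) = 5.2575 + 1.9095 = 7.1670.
Closed form (all zeros inside, monic): I(r) = n·log(r) = 4·log(6) = 7.1670. ✓

I(r) ≈ 7.1670.


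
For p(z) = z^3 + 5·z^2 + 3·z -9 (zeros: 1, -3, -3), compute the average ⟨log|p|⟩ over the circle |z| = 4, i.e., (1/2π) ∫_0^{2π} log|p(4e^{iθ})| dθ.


Zeros: -3, -3, 1; r = 4.
Inside |z| < r: -3, -3, 1. Outside (|z| ≥ r): ∅.
p(0) = -9, so log|p(0)| = log(9) = 2.1972.
Apply Jensen: I(r) = log|p(0)| + Σ_k log(r/|z_k|), summed over zeros inside |z| < r.
  log(r/|z_k|) for z_k = 1: log(4/1) = 1.3863
  log(r/|z_k|) for z_k = -3: log(4/3) = 0.2877
  log(r/|z_k|) for z_k = -3: log(4/3) = 0.2877
Sum over inside zeros: 1.9617.
I(r) = log|p(0)| + (inside sum) = 2.1972 + 1.9617 = 4.1589.
Closed form (all zeros inside, monic): I(r) = n·log(r) = 3·log(4) = 4.1589. ✓

I(r) ≈ 4.1589.


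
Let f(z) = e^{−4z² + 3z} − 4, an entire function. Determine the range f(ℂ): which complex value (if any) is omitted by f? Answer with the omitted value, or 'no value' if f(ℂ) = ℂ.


Little Picard bounds the complement of f(ℂ) to at most one point.
The exponent g(z) = −4z² + 3z is a nonconstant polynomial, hence surjective onto ℂ. So e^{g(z)} takes every value in {e^w : w ∈ ℂ} = ℂ ∖ {0}. Adding -4 shifts the range to ℂ ∖ {-4}. f omits exactly -4.

Omitted value: -4.


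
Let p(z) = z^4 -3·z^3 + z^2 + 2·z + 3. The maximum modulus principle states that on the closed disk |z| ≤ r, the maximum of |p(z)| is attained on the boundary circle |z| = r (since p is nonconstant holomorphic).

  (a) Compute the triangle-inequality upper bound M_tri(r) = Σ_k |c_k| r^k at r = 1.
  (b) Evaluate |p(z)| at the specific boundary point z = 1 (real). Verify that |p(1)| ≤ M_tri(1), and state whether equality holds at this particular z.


Coefficients: c_0 = 3, c_1 = 2, c_2 = 1, c_3 = -3, c_4 = 1. Radius r = 1.
Part (a). Triangle bound: M_tri(r) = Σ_k |c_k| r^k
  = |3|·1^0 + |2|·1^1 + |1|·1^2 + |-3|·1^3 + |1|·1^4
  = 3 + 2 + 1 + 3 + 1 = 10.
This bounds M(r) := max_{|z|=r} |p(z)| from above; equality holds iff all terms c_k z^k can be made to align in phase at a single z on |z|=r.
Part (b). At z = 1 (real, on the circle |z| = r):
  p(1) = (3)·1^0 + (2)·1^1 + (1)·1^2 + (-3)·1^3 + (1)·1^4 = 4.
  |p(1)| = 4.
Check: |p(1)| = 4 ≤ 10 = M_tri(1). ✓ Equality does not hold at z = 1 (the coefficients have mixed signs, so the terms do not all align in phase there).

M_tri(1) = 10; |p(1)| = 4; equality at z=1: no.


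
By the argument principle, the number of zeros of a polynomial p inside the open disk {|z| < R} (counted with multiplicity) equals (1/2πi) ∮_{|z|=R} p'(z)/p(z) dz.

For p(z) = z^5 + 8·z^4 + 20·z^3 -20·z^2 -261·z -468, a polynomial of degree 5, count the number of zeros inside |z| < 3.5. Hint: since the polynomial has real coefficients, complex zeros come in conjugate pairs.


The zeros of p are: -3, 3, (-2 + 3i), (-2 - 3i), -4.
Their magnitudes are: 3, 3, 3.606, 3.606, 4.
Zeros with |z| < R = 3.5: -3, 3.
Count = 2.
By the argument principle, (1/2πi) ∮_{|z|=R} p'(z)/p(z) dz equals exactly this count.

Number of zeros inside |z| < 3.5: 2.


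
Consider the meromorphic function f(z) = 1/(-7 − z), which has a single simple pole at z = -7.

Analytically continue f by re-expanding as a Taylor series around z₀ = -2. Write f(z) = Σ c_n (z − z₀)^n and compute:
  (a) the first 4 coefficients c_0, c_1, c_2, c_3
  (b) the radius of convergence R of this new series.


Let w = z − z₀, so z = z₀ + w.
Then -7 − z = -7 − (z₀ + w) = (-7 − z₀) − w = -5 − w.
f(z) = 1/(-5 − w) = (1/(-5)) · 1/(1 − w/(-5)) = Σ_{n≥0} w^n / (-5)^(n+1).
So c_n = 1/(-5)^(n+1):
  c_0 = 1/(-5)^1 = -1/5.
  c_1 = 1/(-5)^2 = 1/25.
  c_2 = 1/(-5)^3 = -1/125.
  c_3 = 1/(-5)^4 = 1/625.
The series is valid for |w/d| < 1, i.e. |z − z₀| < |d|.
Radius of convergence: R = |-7 − z₀| = |-5| = 5 (distance from z₀ to the singularity z = -7).

c_0 = -1/5, c_1 = 1/25, c_2 = -1/125, c_3 = 1/625; R = 5.


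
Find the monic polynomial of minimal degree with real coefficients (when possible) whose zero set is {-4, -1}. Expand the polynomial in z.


The polynomial is p(z) = ∏_{α ∈ S} (z − α), where S = {-4, -1}.
Expanding the product yields: p(z) = z^2 + 5·z + 4.
The resulting polynomial has degree 2 and real coefficients as required.

p(z) = z^2 + 5·z + 4.


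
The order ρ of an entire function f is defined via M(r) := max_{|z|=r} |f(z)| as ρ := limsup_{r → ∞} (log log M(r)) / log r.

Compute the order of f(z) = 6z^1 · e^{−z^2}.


M(r) = max_{|z|=r} |6|·|z|^1·|e^{−z^2}| = 6·r^1 · e^{1r^2} (the factors attain their maxima compatibly on |z|=r). Then log M(r) = log 6 + 1·log r + 1r^2, dominated by the last term, so log log M(r) ~ 2·log r. The polynomial factor 6z^1 contributes only a log r term and does not affect the order. ρ = 2.
Therefore ρ = 2.

Order ρ = 2.


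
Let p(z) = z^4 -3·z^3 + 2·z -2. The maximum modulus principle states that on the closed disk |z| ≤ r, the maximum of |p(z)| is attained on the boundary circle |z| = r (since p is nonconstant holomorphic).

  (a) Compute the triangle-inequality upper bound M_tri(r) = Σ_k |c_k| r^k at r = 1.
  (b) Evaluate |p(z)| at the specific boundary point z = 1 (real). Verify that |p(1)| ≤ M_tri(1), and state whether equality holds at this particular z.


Coefficients: c_0 = -2, c_1 = 2, c_2 = 0, c_3 = -3, c_4 = 1. Radius r = 1.
Part (a). Triangle bound: M_tri(r) = Σ_k |c_k| r^k
  = |-2|·1^0 + |2|·1^1 + |0|·1^2 + |-3|·1^3 + |1|·1^4
  = 2 + 2 + 0 + 3 + 1 = 8.
This bounds M(r) := max_{|z|=r} |p(z)| from above; equality holds iff all terms c_k z^k can be made to align in phase at a single z on |z|=r.
Part (b). At z = 1 (real, on the circle |z| = r):
  p(1) = (-2)·1^0 + (2)·1^1 + (0)·1^2 + (-3)·1^3 + (1)·1^4 = -2.
  |p(1)| = 2.
Check: |p(1)| = 2 ≤ 8 = M_tri(1). ✓ Equality does not hold at z = 1 (the coefficients have mixed signs, so the terms do not all align in phase there).

M_tri(1) = 8; |p(1)| = 2; equality at z=1: no.


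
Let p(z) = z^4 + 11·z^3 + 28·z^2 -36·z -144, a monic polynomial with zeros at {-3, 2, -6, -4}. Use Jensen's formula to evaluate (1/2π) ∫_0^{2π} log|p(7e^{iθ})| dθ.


Zeros: -6, -4, -3, 2; r = 7.
Inside |z| < r: -6, -4, -3, 2. Outside (|z| ≥ r): ∅.
p(0) = -144, so log|p(0)| = log(144) = 4.9698.
Apply Jensen: I(r) = log|p(0)| + Σ_k log(r/|z_k|), summed over zeros inside |z| < r.
  log(r/|z_k|) for z_k = -3: log(7/3) = 0.8473
  log(r/|z_k|) for z_k = 2: log(7/2) = 1.2528
  log(r/|z_k|) for z_k = -6: log(7/6) = 0.1542
  log(r/|z_k|) for z_k = -4: log(7/4) = 0.5596
Sum over inside zeros: 2.8138.
I(r) = log|p(0)| + (inside sum) = 4.9698 + 2.8138 = 7.7836.
Closed form (all zeros inside, monic): I(r) = n·log(r) = 4·log(7) = 7.7836. ✓

I(r) ≈ 7.7836.


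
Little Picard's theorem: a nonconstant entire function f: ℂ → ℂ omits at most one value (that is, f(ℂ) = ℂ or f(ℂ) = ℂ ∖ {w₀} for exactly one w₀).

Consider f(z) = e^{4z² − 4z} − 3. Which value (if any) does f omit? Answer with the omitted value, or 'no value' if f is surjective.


Little Picard bounds the complement of f(ℂ) to at most one point.
The exponent g(z) = 4z² − 4z is a nonconstant polynomial, hence surjective onto ℂ. So e^{g(z)} takes every value in {e^w : w ∈ ℂ} = ℂ ∖ {0}. Adding -3 shifts the range to ℂ ∖ {-3}. f omits exactly -3.

Omitted value: -3.
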